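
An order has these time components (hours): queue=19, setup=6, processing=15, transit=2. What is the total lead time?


Lead time = queue + setup + processing + transit
= 19 + 6 + 15 + 2
= 42 hours


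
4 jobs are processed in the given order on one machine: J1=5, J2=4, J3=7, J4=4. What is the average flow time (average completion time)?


Completion times:
  J1: completes at 5
  J2: completes at 9
  J3: completes at 16
  J4: completes at 20
Sum = 50
Average = 50/4
= 12.50


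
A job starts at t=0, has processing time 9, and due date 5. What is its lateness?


Completion = 0 + 9 = 9
Lateness = C - d = 9 - 5
= 4


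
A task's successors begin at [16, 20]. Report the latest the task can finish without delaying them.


LF = min of all successor start times
Successors start at: [16, 20]
LF = min(16, 20)
= 16


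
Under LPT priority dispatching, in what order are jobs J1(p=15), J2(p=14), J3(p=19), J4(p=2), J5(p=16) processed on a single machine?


LPT: sort by longest processing time first
  J3: p=19
  J5: p=16
  J1: p=15
  J2: p=14
  J4: p=2
Order: J3 → J5 → J1 → J2 → J4


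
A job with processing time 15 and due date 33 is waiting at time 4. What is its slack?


Slack = due - current_time - processing
= 33 - 4 - 15
= 14


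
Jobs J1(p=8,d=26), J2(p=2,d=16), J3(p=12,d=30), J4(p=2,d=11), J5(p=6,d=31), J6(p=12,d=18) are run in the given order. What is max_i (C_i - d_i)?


Lateness per job (L = C - d):
  J1: C=8, d=26, L=-18
  J2: C=10, d=16, L=-6
  J3: C=22, d=30, L=-8
  J4: C=24, d=11, L=13
  J5: C=30, d=31, L=-1
  J6: C=42, d=18, L=24
Lmax = max(-18, -6, -8, 13, -1, 24)
= 24


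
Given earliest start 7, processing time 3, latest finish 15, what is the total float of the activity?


EF = ES + duration = 7 + 3 = 10
LS = LF - duration = 15 - 3 = 12
Total Float = LF - EF = 15 - 10
(or LS - ES = 12 - 7)
= 5


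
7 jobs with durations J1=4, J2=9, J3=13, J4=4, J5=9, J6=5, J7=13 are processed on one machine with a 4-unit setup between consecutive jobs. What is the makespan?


Makespan = Σ processing + (n-1) × setup
= (4 + 9 + 13 + 4 + 9 + 5 + 13) + (7-1)×4
= 57 + 24
= 81 time units


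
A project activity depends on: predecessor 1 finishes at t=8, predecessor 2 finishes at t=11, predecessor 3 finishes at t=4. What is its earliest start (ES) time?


ES = max of all predecessor completion times
Predecessors: [8, 11, 4]
ES = max(8, 11, 4)
= 11


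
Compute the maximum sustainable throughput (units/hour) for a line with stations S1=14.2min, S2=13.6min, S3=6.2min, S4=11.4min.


Bottleneck = longest station time
Station times: [14.2, 13.6, 6.2, 11.4]
Max = 14.2 min
Rate = 60 / 14.2
= 4.23 units/hour (bottleneck: 14.2min)


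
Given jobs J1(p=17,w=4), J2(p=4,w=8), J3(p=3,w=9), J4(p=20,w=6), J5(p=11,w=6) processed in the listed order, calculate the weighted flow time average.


Completion times:
  J1: C=17, w×C=4×17=68
  J2: C=21, w×C=8×21=168
  J3: C=24, w×C=9×24=216
  J4: C=44, w×C=6×44=264
  J5: C=55, w×C=6×55=330
Sum w×C = 1046
Sum w = 33
Weighted avg = 1046/33
= 31.70


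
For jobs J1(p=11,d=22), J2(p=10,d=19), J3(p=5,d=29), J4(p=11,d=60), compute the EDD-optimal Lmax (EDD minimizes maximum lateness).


EDD order: J2 → J1 → J3 → J4
Completion and lateness:
  J2: C=10, d=19, L=10-19=-9
  J1: C=21, d=22, L=21-22=-1
  J3: C=26, d=29, L=26-29=-3
  J4: C=37, d=60, L=37-60=-23
Lmax = max(-9, -1, -3, -23)
= -1


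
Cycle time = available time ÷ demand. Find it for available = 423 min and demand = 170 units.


Cycle time = available time / demand
= 423 / 170
= 2.49 min/unit


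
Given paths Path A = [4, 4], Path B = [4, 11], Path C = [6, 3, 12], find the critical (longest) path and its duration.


Path A: 4 + 4 = 8
Path B: 4 + 11 = 15
Path C: 6 + 3 + 12 = 21
Critical path = longest = max(8, 15, 21)
= 21 (Path C)


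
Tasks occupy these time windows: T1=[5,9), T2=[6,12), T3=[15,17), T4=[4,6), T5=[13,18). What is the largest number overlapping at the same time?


Check each time point for overlaps:
  t=5: 2 tasks active (T1, T4)
Max concurrent = 2


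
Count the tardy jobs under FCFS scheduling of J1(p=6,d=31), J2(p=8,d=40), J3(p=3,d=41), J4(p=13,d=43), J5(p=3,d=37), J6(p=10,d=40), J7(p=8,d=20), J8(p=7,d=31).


Completion vs due date:
  J1: C=6, d=31 → on time
  J2: C=14, d=40 → on time
  J3: C=17, d=41 → on time
  J4: C=30, d=43 → on time
  J5: C=33, d=37 → on time
  J6: C=43, d=40 → TARDY
  J7: C=51, d=20 → TARDY
  J8: C=58, d=31 → TARDY
Tardy jobs: J6, J7, J8
Count = 3


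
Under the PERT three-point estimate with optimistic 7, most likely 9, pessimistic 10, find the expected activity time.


te = (o + 4m + p) / 6
= (7 + 4×9 + 10) / 6
= (7 + 36 + 10) / 6
= 53 / 6
= 8.83


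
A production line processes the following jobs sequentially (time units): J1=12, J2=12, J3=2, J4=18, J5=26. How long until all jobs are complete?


Sequential makespan: sum all processing times
= 12 + 12 + 2 + 18 + 26
= 70 time units


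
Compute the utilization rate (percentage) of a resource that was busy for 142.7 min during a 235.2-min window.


Utilization = busy / total × 100
= 142.7 / 235.2 × 100
= 60.7%


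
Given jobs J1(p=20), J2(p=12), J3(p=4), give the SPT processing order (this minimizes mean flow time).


SPT: sort by shortest processing time
  J3: p=4
  J2: p=12
  J1: p=20
Order: J3 → J2 → J1


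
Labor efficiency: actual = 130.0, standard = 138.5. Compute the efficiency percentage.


Efficiency = (actual / standard) × 100
= (130.0 / 138.5) × 100
= 93.9%


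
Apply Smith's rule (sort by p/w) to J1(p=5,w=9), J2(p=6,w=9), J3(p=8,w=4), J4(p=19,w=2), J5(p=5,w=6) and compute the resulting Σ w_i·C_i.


WSPT order (by p/w): J1 → J2 → J5 → J3 → J4
  J1: C=5, w·C=9×5=45
  J2: C=11, w·C=9×11=99
  J5: C=16, w·C=6×16=96
  J3: C=24, w·C=4×24=96
  J4: C=43, w·C=2×43=86
Σ w·C = 422
= 422


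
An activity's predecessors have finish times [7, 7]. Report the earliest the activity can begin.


ES = max of all predecessor completion times
Predecessors: [7, 7]
ES = max(7, 7)
= 7


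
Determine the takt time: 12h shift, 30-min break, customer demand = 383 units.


Available = 12×60 - 30 = 690 min
Takt time = 690 / 383
= 1.80 min/unit


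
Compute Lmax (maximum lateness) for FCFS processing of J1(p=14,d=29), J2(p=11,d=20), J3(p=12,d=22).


Lateness per job (L = C - d):
  J1: C=14, d=29, L=-15
  J2: C=25, d=20, L=5
  J3: C=37, d=22, L=15
Lmax = max(-15, 5, 15)
= 15


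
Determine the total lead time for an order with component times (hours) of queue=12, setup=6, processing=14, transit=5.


Lead time = queue + setup + processing + transit
= 12 + 6 + 14 + 5
= 37 hours


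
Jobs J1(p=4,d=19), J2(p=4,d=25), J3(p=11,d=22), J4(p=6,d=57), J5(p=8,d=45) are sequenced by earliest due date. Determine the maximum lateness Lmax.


EDD order: J1 → J3 → J2 → J5 → J4
Completion and lateness:
  J1: C=4, d=19, L=4-19=-15
  J3: C=15, d=22, L=15-22=-7
  J2: C=19, d=25, L=19-25=-6
  J5: C=27, d=45, L=27-45=-18
  J4: C=33, d=57, L=33-57=-24
Lmax = max(-15, -7, -6, -18, -24)
= -6


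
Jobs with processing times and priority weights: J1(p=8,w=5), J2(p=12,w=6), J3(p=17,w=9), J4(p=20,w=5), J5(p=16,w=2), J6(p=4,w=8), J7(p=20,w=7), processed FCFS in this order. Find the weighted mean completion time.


Completion times:
  J1: C=8, w×C=5×8=40
  J2: C=20, w×C=6×20=120
  J3: C=37, w×C=9×37=333
  J4: C=57, w×C=5×57=285
  J5: C=73, w×C=2×73=146
  J6: C=77, w×C=8×77=616
  J7: C=97, w×C=7×97=679
Sum w×C = 2219
Sum w = 42
Weighted avg = 2219/42
= 52.83


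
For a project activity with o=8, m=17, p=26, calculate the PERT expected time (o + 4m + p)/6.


te = (o + 4m + p) / 6
= (8 + 4×17 + 26) / 6
= (8 + 68 + 26) / 6
= 102 / 6
= 17.00


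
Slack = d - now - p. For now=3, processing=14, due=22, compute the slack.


Slack = due - current_time - processing
= 22 - 3 - 14
= 5


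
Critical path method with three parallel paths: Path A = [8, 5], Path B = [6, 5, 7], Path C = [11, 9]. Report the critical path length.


Path A: 8 + 5 = 13
Path B: 6 + 5 + 7 = 18
Path C: 11 + 9 = 20
Critical path = longest = max(13, 18, 20)
= 20 (Path C)


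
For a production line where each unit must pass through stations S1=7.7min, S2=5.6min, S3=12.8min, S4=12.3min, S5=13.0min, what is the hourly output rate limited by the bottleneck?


Bottleneck = longest station time
Station times: [7.7, 5.6, 12.8, 12.3, 13.0]
Max = 13.0 min
Rate = 60 / 13.0
= 4.62 units/hour (bottleneck: 13.0min)


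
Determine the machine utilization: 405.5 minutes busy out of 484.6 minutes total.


Utilization = busy / total × 100
= 405.5 / 484.6 × 100
= 83.7%


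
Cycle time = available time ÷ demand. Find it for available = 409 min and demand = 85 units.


Cycle time = available time / demand
= 409 / 85
= 4.81 min/unit


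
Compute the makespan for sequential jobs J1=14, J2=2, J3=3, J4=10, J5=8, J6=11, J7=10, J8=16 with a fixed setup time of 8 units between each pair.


Makespan = Σ processing + (n-1) × setup
= (14 + 2 + 3 + 10 + 8 + 11 + 10 + 16) + (8-1)×8
= 74 + 56
= 130 time units


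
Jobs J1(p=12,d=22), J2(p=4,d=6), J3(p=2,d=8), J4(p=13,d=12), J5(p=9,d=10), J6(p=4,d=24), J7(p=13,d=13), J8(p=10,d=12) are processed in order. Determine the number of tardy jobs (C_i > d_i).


Completion vs due date:
  J1: C=12, d=22 → on time
  J2: C=16, d=6 → TARDY
  J3: C=18, d=8 → TARDY
  J4: C=31, d=12 → TARDY
  J5: C=40, d=10 → TARDY
  J6: C=44, d=24 → TARDY
  J7: C=57, d=13 → TARDY
  J8: C=67, d=12 → TARDY
Tardy jobs: J2, J3, J4, J5, J6, J7, J8
Count = 7


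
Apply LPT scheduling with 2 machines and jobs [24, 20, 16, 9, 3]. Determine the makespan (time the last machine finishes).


Jobs (LPT sorted): [24, 20, 16, 9, 3]
Machines: 2
  J=24 → Machine 1 (load: 0+24=24)
  J=20 → Machine 2 (load: 0+20=20)
  J=16 → Machine 2 (load: 20+16=36)
  J=9 → Machine 1 (load: 24+9=33)
  J=3 → Machine 1 (load: 33+3=36)
Machine loads: [36, 36]
Makespan = max = 36 time units


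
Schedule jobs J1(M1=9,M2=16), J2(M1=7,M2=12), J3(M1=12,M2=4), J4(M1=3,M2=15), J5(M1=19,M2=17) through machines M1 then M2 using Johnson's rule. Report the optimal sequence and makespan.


Johnson's rule:
Group 1 (M1≤M2, sort by M1): ['J4', 'J2', 'J1']
Group 2 (M1>M2, sort desc M2): ['J5', 'J3']
Sequence: J4 → J2 → J1 → J5 → J3
Makespan calculation:
  J4: M1 done=3, M2 done=18
  J2: M1 done=10, M2 done=30
  J1: M1 done=19, M2 done=46
  J5: M1 done=38, M2 done=63
  J3: M1 done=50, M2 done=67
= Sequence: J4 → J2 → J1 → J5 → J3, Makespan: 67


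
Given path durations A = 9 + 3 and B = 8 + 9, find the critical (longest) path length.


Path A: 9 + 3 = 12
Path B: 8 + 9 = 17
Critical path = longest = max(12, 17)
= 17 (Path B)


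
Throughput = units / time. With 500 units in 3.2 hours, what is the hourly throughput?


Throughput = units / time
= 500 / 3.2
= 156.2 units/hour


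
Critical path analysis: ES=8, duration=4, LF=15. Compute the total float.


EF = ES + duration = 8 + 4 = 12
LS = LF - duration = 15 - 4 = 11
Total Float = LF - EF = 15 - 12
(or LS - ES = 11 - 8)
= 3


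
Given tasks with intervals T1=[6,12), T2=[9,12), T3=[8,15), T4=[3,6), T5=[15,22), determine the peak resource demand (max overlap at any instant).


Check each time point for overlaps:
  t=9: 3 tasks active (T1, T2, T3)
Max concurrent = 3


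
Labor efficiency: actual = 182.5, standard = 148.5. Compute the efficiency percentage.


Efficiency = (actual / standard) × 100
= (182.5 / 148.5) × 100
= 122.9%


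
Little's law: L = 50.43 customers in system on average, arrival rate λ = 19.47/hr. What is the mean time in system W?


Little's law: L = λW → W = L / λ
= 50.43 / 19.47
= 2.59 hours


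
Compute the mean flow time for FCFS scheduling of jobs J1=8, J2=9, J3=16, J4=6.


Completion times:
  J1: completes at 8
  J2: completes at 17
  J3: completes at 33
  J4: completes at 39
Sum = 97
Average = 97/4
= 24.25


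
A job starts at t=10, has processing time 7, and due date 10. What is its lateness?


Completion = 10 + 7 = 17
Lateness = C - d = 17 - 10
= 7


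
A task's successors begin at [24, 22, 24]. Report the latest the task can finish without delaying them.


LF = min of all successor start times
Successors start at: [24, 22, 24]
LF = min(24, 22, 24)
= 22


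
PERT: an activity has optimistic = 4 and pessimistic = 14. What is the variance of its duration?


σ² = ((p - o) / 6)² = (p - o)² / 36
= (14 - 4)² / 36
= 10² / 36
= 100 / 36
= 2.7778


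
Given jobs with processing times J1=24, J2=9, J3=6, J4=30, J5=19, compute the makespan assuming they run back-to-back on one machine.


Sequential makespan: sum all processing times
= 24 + 9 + 6 + 30 + 19
= 88 time units


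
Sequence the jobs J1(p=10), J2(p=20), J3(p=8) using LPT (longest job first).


LPT: sort by longest processing time first
  J2: p=20
  J1: p=10
  J3: p=8
Order: J2 → J1 → J3


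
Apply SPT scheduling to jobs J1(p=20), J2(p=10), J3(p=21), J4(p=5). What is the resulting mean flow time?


SPT order: J4 → J2 → J1 → J3
Completion times:
  J4: C=5
  J2: C=15
  J1: C=35
  J3: C=56
Sum = 111, n = 4
Mean flow = 111/4
= 27.75


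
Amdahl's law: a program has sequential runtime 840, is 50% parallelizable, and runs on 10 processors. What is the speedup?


Amdahl's law: T_p = T × ((1-p) + p/N)
= 840 × ((1-0.5) + 0.5/10)
= 840 × (0.50 + 0.0500)
= 840 × 0.5500
= 462.00
Speedup = 840/462.00
= 1.82×


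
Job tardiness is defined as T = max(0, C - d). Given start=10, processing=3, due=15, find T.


Completion = start + processing = 10 + 3 = 13
Tardiness = max(0, C - d) = max(0, 13 - 15)
= max(0, -2)
= 0


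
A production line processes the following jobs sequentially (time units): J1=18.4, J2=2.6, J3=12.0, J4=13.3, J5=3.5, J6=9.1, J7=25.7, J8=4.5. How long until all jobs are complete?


Sequential makespan: sum all processing times
= 18.4 + 2.6 + 12.0 + 13.3 + 3.5 + 9.1 + 25.7 + 4.5
= 89.1 time units


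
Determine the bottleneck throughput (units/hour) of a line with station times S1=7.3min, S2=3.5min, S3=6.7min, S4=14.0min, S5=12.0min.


Bottleneck = longest station time
Station times: [7.3, 3.5, 6.7, 14.0, 12.0]
Max = 14.0 min
Rate = 60 / 14.0
= 4.29 units/hour (bottleneck: 14.0min)


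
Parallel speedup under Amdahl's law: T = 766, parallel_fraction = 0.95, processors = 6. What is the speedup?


Amdahl's law: T_p = T × ((1-p) + p/N)
= 766 × ((1-0.95) + 0.95/6)
= 766 × (0.05 + 0.1583)
= 766 × 0.2083
= 159.58
Speedup = 766/159.58
= 4.80×


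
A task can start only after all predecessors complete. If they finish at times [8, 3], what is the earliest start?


ES = max of all predecessor completion times
Predecessors: [8, 3]
ES = max(8, 3)
= 8


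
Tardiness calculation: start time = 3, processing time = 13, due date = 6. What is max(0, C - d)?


Completion = start + processing = 3 + 13 = 16
Tardiness = max(0, C - d) = max(0, 16 - 6)
= max(0, 10)
= 10


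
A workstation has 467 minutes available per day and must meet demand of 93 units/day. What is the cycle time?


Cycle time = available time / demand
= 467 / 93
= 5.02 min/unit


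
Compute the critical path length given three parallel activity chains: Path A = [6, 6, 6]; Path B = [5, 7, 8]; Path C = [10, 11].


Path A: 6 + 6 + 6 = 18
Path B: 5 + 7 + 8 = 20
Path C: 10 + 11 = 21
Critical path = longest = max(18, 20, 21)
= 21 (Path C)


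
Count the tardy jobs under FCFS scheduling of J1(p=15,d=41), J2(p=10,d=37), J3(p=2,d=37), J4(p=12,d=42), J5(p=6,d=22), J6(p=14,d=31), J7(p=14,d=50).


Completion vs due date:
  J1: C=15, d=41 → on time
  J2: C=25, d=37 → on time
  J3: C=27, d=37 → on time
  J4: C=39, d=42 → on time
  J5: C=45, d=22 → TARDY
  J6: C=59, d=31 → TARDY
  J7: C=73, d=50 → TARDY
Tardy jobs: J5, J6, J7
Count = 3


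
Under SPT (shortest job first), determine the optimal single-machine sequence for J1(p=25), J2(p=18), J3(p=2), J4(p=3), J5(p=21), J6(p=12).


SPT: sort by shortest processing time
  J3: p=2
  J4: p=3
  J6: p=12
  J2: p=18
  J5: p=21
  J1: p=25
Order: J3 → J4 → J6 → J2 → J5 → J1


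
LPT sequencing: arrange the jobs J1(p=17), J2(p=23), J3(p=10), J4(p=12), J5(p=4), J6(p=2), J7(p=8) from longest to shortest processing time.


LPT: sort by longest processing time first
  J2: p=23
  J1: p=17
  J4: p=12
  J3: p=10
  J7: p=8
  J5: p=4
  J6: p=2
Order: J2 → J1 → J4 → J3 → J7 → J5 → J6


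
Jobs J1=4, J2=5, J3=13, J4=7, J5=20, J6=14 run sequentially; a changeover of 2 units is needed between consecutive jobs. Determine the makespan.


Makespan = Σ processing + (n-1) × setup
= (4 + 5 + 13 + 7 + 20 + 14) + (6-1)×2
= 63 + 10
= 73 time units


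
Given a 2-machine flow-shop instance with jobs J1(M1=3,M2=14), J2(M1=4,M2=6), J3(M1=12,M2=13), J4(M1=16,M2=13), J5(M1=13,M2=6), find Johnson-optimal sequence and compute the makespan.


Johnson's rule:
Group 1 (M1≤M2, sort by M1): ['J1', 'J2', 'J3']
Group 2 (M1>M2, sort desc M2): ['J4', 'J5']
Sequence: J1 → J2 → J3 → J4 → J5
Makespan calculation:
  J1: M1 done=3, M2 done=17
  J2: M1 done=7, M2 done=23
  J3: M1 done=19, M2 done=36
  J4: M1 done=35, M2 done=49
  J5: M1 done=48, M2 done=55
= Sequence: J1 → J2 → J3 → J4 → J5, Makespan: 55


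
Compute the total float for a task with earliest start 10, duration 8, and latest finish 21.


EF = ES + duration = 10 + 8 = 18
LS = LF - duration = 21 - 8 = 13
Total Float = LF - EF = 21 - 18
(or LS - ES = 13 - 10)
= 3


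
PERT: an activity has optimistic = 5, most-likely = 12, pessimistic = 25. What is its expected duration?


te = (o + 4m + p) / 6
= (5 + 4×12 + 25) / 6
= (5 + 48 + 25) / 6
= 78 / 6
= 13.00


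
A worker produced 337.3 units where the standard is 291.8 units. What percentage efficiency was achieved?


Efficiency = (actual / standard) × 100
= (337.3 / 291.8) × 100
= 115.6%


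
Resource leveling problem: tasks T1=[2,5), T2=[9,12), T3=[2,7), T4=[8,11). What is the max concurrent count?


Check each time point for overlaps:
  t=2: 2 tasks active (T1, T3)
Max concurrent = 2


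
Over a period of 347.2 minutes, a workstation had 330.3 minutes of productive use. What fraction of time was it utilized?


Utilization = busy / total × 100
= 330.3 / 347.2 × 100
= 95.1%


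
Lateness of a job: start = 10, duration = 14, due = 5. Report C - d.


Completion = 10 + 14 = 24
Lateness = C - d = 24 - 5
= 19


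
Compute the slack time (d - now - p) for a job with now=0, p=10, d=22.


Slack = due - current_time - processing
= 22 - 0 - 10
= 12


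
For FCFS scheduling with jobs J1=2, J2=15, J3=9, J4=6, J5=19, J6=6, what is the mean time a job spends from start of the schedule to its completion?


Completion times:
  J1: completes at 2
  J2: completes at 17
  J3: completes at 26
  J4: completes at 32
  J5: completes at 51
  J6: completes at 57
Sum = 185
Average = 185/6
= 30.83


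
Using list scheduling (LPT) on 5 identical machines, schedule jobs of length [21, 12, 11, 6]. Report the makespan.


Jobs (LPT sorted): [21, 12, 11, 6]
Machines: 5
  J=21 → Machine 1 (load: 0+21=21)
  J=12 → Machine 2 (load: 0+12=12)
  J=11 → Machine 3 (load: 0+11=11)
  J=6 → Machine 4 (load: 0+6=6)
Machine loads: [21, 12, 11, 6, 0]
Makespan = max = 21 time units


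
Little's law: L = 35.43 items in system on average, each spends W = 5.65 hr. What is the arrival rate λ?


Little's law: L = λW → λ = L / W
= 35.43 / 5.65
= 6.27 per hour


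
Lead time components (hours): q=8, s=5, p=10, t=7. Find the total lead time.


Lead time = queue + setup + processing + transit
= 8 + 5 + 10 + 7
= 30 hours


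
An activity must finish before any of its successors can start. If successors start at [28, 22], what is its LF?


LF = min of all successor start times
Successors start at: [28, 22]
LF = min(28, 22)
= 22


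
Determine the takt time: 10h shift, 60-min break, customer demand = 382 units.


Available = 10×60 - 60 = 540 min
Takt time = 540 / 382
= 1.41 min/unit


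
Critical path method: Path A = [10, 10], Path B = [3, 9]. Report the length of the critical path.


Path A: 10 + 10 = 20
Path B: 3 + 9 = 12
Critical path = longest = max(20, 12)
= 20 (Path A)


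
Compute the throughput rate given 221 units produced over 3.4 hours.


Throughput = units / time
= 221 / 3.4
= 65.0 units/hour


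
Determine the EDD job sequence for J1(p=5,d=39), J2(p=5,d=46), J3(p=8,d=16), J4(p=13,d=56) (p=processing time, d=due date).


EDD: sort by earliest due date
  J3: d=16, p=8
  J1: d=39, p=5
  J2: d=46, p=5
  J4: d=56, p=13
Order: J3 → J1 → J2 → J4


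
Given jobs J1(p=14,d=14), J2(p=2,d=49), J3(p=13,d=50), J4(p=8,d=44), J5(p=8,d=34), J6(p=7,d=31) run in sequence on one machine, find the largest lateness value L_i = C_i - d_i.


Lateness per job (L = C - d):
  J1: C=14, d=14, L=0
  J2: C=16, d=49, L=-33
  J3: C=29, d=50, L=-21
  J4: C=37, d=44, L=-7
  J5: C=45, d=34, L=11
  J6: C=52, d=31, L=21
Lmax = max(0, -33, -21, -7, 11, 21)
= 21


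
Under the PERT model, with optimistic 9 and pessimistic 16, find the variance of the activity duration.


σ² = ((p - o) / 6)² = (p - o)² / 36
= (16 - 9)² / 36
= 7² / 36
= 49 / 36
= 1.3611


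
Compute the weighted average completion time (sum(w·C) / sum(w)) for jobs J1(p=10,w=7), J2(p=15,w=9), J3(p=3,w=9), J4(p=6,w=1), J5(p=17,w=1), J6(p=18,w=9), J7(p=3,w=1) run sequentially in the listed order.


Completion times:
  J1: C=10, w×C=7×10=70
  J2: C=25, w×C=9×25=225
  J3: C=28, w×C=9×28=252
  J4: C=34, w×C=1×34=34
  J5: C=51, w×C=1×51=51
  J6: C=69, w×C=9×69=621
  J7: C=72, w×C=1×72=72
Sum w×C = 1325
Sum w = 37
Weighted avg = 1325/37
= 35.81


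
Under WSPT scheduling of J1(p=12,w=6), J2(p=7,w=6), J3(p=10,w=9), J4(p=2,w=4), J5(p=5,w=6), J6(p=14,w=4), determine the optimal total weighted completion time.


WSPT order (by p/w): J4 → J5 → J3 → J2 → J1 → J6
  J4: C=2, w·C=4×2=8
  J5: C=7, w·C=6×7=42
  J3: C=17, w·C=9×17=153
  J2: C=24, w·C=6×24=144
  J1: C=36, w·C=6×36=216
  J6: C=50, w·C=4×50=200
Σ w·C = 763
= 763


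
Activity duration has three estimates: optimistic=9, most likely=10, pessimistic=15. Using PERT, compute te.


te = (o + 4m + p) / 6
= (9 + 4×10 + 15) / 6
= (9 + 40 + 15) / 6
= 64 / 6
= 10.67


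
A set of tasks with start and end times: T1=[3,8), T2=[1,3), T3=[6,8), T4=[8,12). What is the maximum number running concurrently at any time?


Check each time point for overlaps:
  t=6: 2 tasks active (T1, T3)
Max concurrent = 2


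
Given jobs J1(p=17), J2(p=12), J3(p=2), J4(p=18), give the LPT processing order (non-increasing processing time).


LPT: sort by longest processing time first
  J4: p=18
  J1: p=17
  J2: p=12
  J3: p=2
Order: J4 → J1 → J2 → J3


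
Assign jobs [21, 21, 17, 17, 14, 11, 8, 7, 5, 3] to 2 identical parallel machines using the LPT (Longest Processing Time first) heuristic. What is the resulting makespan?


Jobs (LPT sorted): [21, 21, 17, 17, 14, 11, 8, 7, 5, 3]
Machines: 2
  J=21 → Machine 1 (load: 0+21=21)
  J=21 → Machine 2 (load: 0+21=21)
  J=17 → Machine 1 (load: 21+17=38)
  J=17 → Machine 2 (load: 21+17=38)
  J=14 → Machine 1 (load: 38+14=52)
  J=11 → Machine 2 (load: 38+11=49)
  J=8 → Machine 2 (load: 49+8=57)
  J=7 → Machine 1 (load: 52+7=59)
  J=5 → Machine 2 (load: 57+5=62)
  J=3 → Machine 1 (load: 59+3=62)
Machine loads: [62, 62]
Makespan = max = 62 time units


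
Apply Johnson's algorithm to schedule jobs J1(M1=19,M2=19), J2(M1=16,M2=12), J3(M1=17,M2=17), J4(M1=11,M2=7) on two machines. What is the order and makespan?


Johnson's rule:
Group 1 (M1≤M2, sort by M1): ['J3', 'J1']
Group 2 (M1>M2, sort desc M2): ['J2', 'J4']
Sequence: J3 → J1 → J2 → J4
Makespan calculation:
  J3: M1 done=17, M2 done=34
  J1: M1 done=36, M2 done=55
  J2: M1 done=52, M2 done=67
  J4: M1 done=63, M2 done=74
= Sequence: J3 → J1 → J2 → J4, Makespan: 74


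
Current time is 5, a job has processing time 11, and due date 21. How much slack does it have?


Slack = due - current_time - processing
= 21 - 5 - 11
= 5


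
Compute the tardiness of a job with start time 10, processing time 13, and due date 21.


Completion = start + processing = 10 + 13 = 23
Tardiness = max(0, C - d) = max(0, 23 - 21)
= max(0, 2)
= 2


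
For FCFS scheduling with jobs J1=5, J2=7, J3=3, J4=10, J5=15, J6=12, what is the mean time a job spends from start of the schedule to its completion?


Completion times:
  J1: completes at 5
  J2: completes at 12
  J3: completes at 15
  J4: completes at 25
  J5: completes at 40
  J6: completes at 52
Sum = 149
Average = 149/6
= 24.83


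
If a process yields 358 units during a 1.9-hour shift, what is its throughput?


Throughput = units / time
= 358 / 1.9
= 188.4 units/hour


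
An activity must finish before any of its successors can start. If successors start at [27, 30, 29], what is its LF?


LF = min of all successor start times
Successors start at: [27, 30, 29]
LF = min(27, 30, 29)
= 27


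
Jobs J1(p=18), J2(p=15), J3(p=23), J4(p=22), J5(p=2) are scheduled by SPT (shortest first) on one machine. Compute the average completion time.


SPT order: J5 → J2 → J1 → J4 → J3
Completion times:
  J5: C=2
  J2: C=17
  J1: C=35
  J4: C=57
  J3: C=80
Sum = 191, n = 5
Mean flow = 191/5
= 38.20


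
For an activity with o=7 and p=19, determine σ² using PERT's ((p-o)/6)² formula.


σ² = ((p - o) / 6)² = (p - o)² / 36
= (19 - 7)² / 36
= 12² / 36
= 144 / 36
= 4.0000


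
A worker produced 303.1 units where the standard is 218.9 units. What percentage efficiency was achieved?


Efficiency = (actual / standard) × 100
= (303.1 / 218.9) × 100
= 138.5%


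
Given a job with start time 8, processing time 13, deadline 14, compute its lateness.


Completion = 8 + 13 = 21
Lateness = C - d = 21 - 14
= 7


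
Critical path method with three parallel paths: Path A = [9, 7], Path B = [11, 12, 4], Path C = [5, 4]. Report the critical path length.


Path A: 9 + 7 = 16
Path B: 11 + 12 + 4 = 27
Path C: 5 + 4 = 9
Critical path = longest = max(16, 27, 9)
= 27 (Path B)


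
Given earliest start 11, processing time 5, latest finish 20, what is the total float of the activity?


EF = ES + duration = 11 + 5 = 16
LS = LF - duration = 20 - 5 = 15
Total Float = LF - EF = 20 - 16
(or LS - ES = 15 - 11)
= 4


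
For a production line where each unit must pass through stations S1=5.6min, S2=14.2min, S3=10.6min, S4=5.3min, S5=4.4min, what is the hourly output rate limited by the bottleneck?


Bottleneck = longest station time
Station times: [5.6, 14.2, 10.6, 5.3, 4.4]
Max = 14.2 min
Rate = 60 / 14.2
= 4.23 units/hour (bottleneck: 14.2min)


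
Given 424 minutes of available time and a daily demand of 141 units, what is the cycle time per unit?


Cycle time = available time / demand
= 424 / 141
= 3.01 min/unit


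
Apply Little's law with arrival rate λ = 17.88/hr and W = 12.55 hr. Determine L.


Little's law: L = λ × W
= 17.88 × 12.55
= 224.39


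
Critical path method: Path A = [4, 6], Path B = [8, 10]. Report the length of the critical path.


Path A: 4 + 6 = 10
Path B: 8 + 10 = 18
Critical path = longest = max(10, 18)
= 18 (Path B)


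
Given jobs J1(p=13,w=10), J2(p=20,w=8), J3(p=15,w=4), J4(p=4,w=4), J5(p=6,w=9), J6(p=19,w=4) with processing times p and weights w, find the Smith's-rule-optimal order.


WSPT (Smith's rule): sort by p/w ascending
  J5: p/w = 6/9 = 0.667
  J4: p/w = 4/4 = 1.000
  J1: p/w = 13/10 = 1.300
  J2: p/w = 20/8 = 2.500
  J3: p/w = 15/4 = 3.750
  J6: p/w = 19/4 = 4.750
Order: J5 → J4 → J1 → J2 → J3 → J6


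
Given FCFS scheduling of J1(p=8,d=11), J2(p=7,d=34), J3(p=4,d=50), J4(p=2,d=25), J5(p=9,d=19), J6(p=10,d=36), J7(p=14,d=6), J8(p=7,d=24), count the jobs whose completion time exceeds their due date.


Completion vs due date:
  J1: C=8, d=11 → on time
  J2: C=15, d=34 → on time
  J3: C=19, d=50 → on time
  J4: C=21, d=25 → on time
  J5: C=30, d=19 → TARDY
  J6: C=40, d=36 → TARDY
  J7: C=54, d=6 → TARDY
  J8: C=61, d=24 → TARDY
Tardy jobs: J5, J6, J7, J8
Count = 4


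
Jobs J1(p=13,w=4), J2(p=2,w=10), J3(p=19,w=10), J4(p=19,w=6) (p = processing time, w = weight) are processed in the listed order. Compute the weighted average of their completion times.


Completion times:
  J1: C=13, w×C=4×13=52
  J2: C=15, w×C=10×15=150
  J3: C=34, w×C=10×34=340
  J4: C=53, w×C=6×53=318
Sum w×C = 860
Sum w = 30
Weighted avg = 860/30
= 28.67


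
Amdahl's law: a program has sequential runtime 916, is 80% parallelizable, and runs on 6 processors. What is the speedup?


Amdahl's law: T_p = T × ((1-p) + p/N)
= 916 × ((1-0.8) + 0.8/6)
= 916 × (0.20 + 0.1333)
= 916 × 0.3333
= 305.33
Speedup = 916/305.33
= 3.00×


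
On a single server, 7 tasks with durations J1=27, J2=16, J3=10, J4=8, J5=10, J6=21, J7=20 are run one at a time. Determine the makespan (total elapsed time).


Sequential makespan: sum all processing times
= 27 + 16 + 10 + 8 + 10 + 21 + 20
= 112 time units


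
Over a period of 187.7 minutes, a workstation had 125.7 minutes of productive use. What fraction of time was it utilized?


Utilization = busy / total × 100
= 125.7 / 187.7 × 100
= 67.0%


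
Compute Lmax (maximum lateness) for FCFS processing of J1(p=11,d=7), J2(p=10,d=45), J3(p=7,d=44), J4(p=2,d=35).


Lateness per job (L = C - d):
  J1: C=11, d=7, L=4
  J2: C=21, d=45, L=-24
  J3: C=28, d=44, L=-16
  J4: C=30, d=35, L=-5
Lmax = max(4, -24, -16, -5)
= 4


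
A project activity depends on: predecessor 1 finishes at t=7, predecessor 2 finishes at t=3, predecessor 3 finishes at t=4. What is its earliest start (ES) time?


ES = max of all predecessor completion times
Predecessors: [7, 3, 4]
ES = max(7, 3, 4)
= 7


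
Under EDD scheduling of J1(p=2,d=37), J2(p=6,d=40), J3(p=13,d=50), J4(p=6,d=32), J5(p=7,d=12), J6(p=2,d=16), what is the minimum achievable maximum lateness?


EDD order: J5 → J6 → J4 → J1 → J2 → J3
Completion and lateness:
  J5: C=7, d=12, L=7-12=-5
  J6: C=9, d=16, L=9-16=-7
  J4: C=15, d=32, L=15-32=-17
  J1: C=17, d=37, L=17-37=-20
  J2: C=23, d=40, L=23-40=-17
  J3: C=36, d=50, L=36-50=-14
Lmax = max(-5, -7, -17, -20, -17, -14)
= -5


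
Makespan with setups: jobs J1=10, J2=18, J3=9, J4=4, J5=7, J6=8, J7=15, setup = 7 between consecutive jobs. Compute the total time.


Makespan = Σ processing + (n-1) × setup
= (10 + 18 + 9 + 4 + 7 + 8 + 15) + (7-1)×7
= 71 + 42
= 113 time units


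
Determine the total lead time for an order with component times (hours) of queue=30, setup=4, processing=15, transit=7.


Lead time = queue + setup + processing + transit
= 30 + 4 + 15 + 7
= 56 hours


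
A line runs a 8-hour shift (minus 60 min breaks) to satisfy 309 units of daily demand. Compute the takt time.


Available = 8×60 - 60 = 420 min
Takt time = 420 / 309
= 1.36 min/unit


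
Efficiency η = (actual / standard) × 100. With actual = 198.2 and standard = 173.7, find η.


Efficiency = (actual / standard) × 100
= (198.2 / 173.7) × 100
= 114.1%


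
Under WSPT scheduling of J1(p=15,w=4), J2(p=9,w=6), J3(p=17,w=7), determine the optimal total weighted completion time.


WSPT order (by p/w): J2 → J3 → J1
  J2: C=9, w·C=6×9=54
  J3: C=26, w·C=7×26=182
  J1: C=41, w·C=4×41=164
Σ w·C = 400
= 400


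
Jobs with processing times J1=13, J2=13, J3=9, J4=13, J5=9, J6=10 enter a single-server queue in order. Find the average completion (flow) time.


Completion times:
  J1: completes at 13
  J2: completes at 26
  J3: completes at 35
  J4: completes at 48
  J5: completes at 57
  J6: completes at 67
Sum = 246
Average = 246/6
= 41.00


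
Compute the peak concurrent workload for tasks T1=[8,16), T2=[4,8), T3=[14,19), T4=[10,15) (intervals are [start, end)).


Check each time point for overlaps:
  t=14: 3 tasks active (T1, T3, T4)
Max concurrent = 3


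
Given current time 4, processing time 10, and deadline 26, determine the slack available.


Slack = due - current_time - processing
= 26 - 4 - 10
= 12


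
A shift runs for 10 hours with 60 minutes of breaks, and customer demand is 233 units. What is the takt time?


Available = 10×60 - 60 = 540 min
Takt time = 540 / 233
= 2.32 min/unit


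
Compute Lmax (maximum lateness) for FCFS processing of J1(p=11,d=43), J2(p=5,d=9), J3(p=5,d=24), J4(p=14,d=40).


Lateness per job (L = C - d):
  J1: C=11, d=43, L=-32
  J2: C=16, d=9, L=7
  J3: C=21, d=24, L=-3
  J4: C=35, d=40, L=-5
Lmax = max(-32, 7, -3, -5)
= 7


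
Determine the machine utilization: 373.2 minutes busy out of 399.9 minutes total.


Utilization = busy / total × 100
= 373.2 / 399.9 × 100
= 93.3%


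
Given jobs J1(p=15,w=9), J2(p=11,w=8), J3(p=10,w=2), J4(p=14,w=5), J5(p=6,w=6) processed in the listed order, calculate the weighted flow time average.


Completion times:
  J1: C=15, w×C=9×15=135
  J2: C=26, w×C=8×26=208
  J3: C=36, w×C=2×36=72
  J4: C=50, w×C=5×50=250
  J5: C=56, w×C=6×56=336
Sum w×C = 1001
Sum w = 30
Weighted avg = 1001/30
= 33.37


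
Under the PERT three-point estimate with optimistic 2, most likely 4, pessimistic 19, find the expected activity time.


te = (o + 4m + p) / 6
= (2 + 4×4 + 19) / 6
= (2 + 16 + 19) / 6
= 37 / 6
= 6.17


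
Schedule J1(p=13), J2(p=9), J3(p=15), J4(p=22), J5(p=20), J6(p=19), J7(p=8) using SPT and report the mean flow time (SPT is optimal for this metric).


SPT order: J7 → J2 → J1 → J3 → J6 → J5 → J4
Completion times:
  J7: C=8
  J2: C=17
  J1: C=30
  J3: C=45
  J6: C=64
  J5: C=84
  J4: C=106
Sum = 354, n = 7
Mean flow = 354/7
= 50.57


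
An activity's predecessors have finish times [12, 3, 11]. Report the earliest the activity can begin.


ES = max of all predecessor completion times
Predecessors: [12, 3, 11]
ES = max(12, 3, 11)
= 12


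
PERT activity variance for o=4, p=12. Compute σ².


σ² = ((p - o) / 6)² = (p - o)² / 36
= (12 - 4)² / 36
= 8² / 36
= 64 / 36
= 1.7778


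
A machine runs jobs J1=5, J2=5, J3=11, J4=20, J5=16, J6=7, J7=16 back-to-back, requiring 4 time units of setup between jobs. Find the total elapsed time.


Makespan = Σ processing + (n-1) × setup
= (5 + 5 + 11 + 20 + 16 + 7 + 16) + (7-1)×4
= 80 + 24
= 104 time units


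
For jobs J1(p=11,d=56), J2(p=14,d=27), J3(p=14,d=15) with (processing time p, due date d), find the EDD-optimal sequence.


EDD: sort by earliest due date
  J3: d=15, p=14
  J2: d=27, p=14
  J1: d=56, p=11
Order: J3 → J2 → J1


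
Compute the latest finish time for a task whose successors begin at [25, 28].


LF = min of all successor start times
Successors start at: [25, 28]
LF = min(25, 28)
= 25


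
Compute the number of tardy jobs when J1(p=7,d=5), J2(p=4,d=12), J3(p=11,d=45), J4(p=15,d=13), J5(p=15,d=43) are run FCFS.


Completion vs due date:
  J1: C=7, d=5 → TARDY
  J2: C=11, d=12 → on time
  J3: C=22, d=45 → on time
  J4: C=37, d=13 → TARDY
  J5: C=52, d=43 → TARDY
Tardy jobs: J1, J4, J5
Count = 3


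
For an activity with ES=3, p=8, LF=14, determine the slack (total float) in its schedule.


EF = ES + duration = 3 + 8 = 11
LS = LF - duration = 14 - 8 = 6
Total Float = LF - EF = 14 - 11
(or LS - ES = 6 - 3)
= 3


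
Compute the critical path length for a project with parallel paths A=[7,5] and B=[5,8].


Path A: 7 + 5 = 12
Path B: 5 + 8 = 13
Critical path = longest = max(12, 13)
= 13 (Path B)


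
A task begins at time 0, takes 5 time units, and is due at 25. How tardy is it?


Completion = start + processing = 0 + 5 = 5
Tardiness = max(0, C - d) = max(0, 5 - 25)
= max(0, -20)
= 0


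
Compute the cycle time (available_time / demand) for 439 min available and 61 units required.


Cycle time = available time / demand
= 439 / 61
= 7.20 min/unit


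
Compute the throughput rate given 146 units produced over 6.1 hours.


Throughput = units / time
= 146 / 6.1
= 23.9 units/hour


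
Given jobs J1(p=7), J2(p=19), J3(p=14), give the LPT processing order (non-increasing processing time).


LPT: sort by longest processing time first
  J2: p=19
  J3: p=14
  J1: p=7
Order: J2 → J3 → J1


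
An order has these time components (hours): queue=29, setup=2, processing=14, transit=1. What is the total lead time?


Lead time = queue + setup + processing + transit
= 29 + 2 + 14 + 1
= 46 hours


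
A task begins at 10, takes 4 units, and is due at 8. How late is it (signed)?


Completion = 10 + 4 = 14
Lateness = C - d = 14 - 8
= 6


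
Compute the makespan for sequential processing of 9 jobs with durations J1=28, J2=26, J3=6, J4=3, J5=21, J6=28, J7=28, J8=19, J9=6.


Sequential makespan: sum all processing times
= 28 + 26 + 6 + 3 + 21 + 28 + 28 + 19 + 6
= 165 time units


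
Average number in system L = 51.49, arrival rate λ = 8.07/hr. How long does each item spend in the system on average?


Little's law: L = λW → W = L / λ
= 51.49 / 8.07
= 6.38 hours


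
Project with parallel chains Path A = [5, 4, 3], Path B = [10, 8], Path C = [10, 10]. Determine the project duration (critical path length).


Path A: 5 + 4 + 3 = 12
Path B: 10 + 8 = 18
Path C: 10 + 10 = 20
Critical path = longest = max(12, 18, 20)
= 20 (Path C)


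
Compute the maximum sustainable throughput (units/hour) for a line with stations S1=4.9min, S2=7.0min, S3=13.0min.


Bottleneck = longest station time
Station times: [4.9, 7.0, 13.0]
Max = 13.0 min
Rate = 60 / 13.0
= 4.62 units/hour (bottleneck: 13.0min)


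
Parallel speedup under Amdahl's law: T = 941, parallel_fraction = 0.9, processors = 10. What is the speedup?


Amdahl's law: T_p = T × ((1-p) + p/N)
= 941 × ((1-0.9) + 0.9/10)
= 941 × (0.10 + 0.0900)
= 941 × 0.1900
= 178.79
Speedup = 941/178.79
= 5.26×


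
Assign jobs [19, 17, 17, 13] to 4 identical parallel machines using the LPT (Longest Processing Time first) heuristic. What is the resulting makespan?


Jobs (LPT sorted): [19, 17, 17, 13]
Machines: 4
  J=19 → Machine 1 (load: 0+19=19)
  J=17 → Machine 2 (load: 0+17=17)
  J=17 → Machine 3 (load: 0+17=17)
  J=13 → Machine 4 (load: 0+13=13)
Machine loads: [19, 17, 17, 13]
Makespan = max = 19 time units


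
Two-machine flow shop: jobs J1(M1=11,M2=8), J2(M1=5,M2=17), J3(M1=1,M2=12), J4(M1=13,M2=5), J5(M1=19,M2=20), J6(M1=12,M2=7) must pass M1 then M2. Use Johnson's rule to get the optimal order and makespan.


Johnson's rule:
Group 1 (M1≤M2, sort by M1): ['J3', 'J2', 'J5']
Group 2 (M1>M2, sort desc M2): ['J1', 'J6', 'J4']
Sequence: J3 → J2 → J5 → J1 → J6 → J4
Makespan calculation:
  J3: M1 done=1, M2 done=13
  J2: M1 done=6, M2 done=30
  J5: M1 done=25, M2 done=50
  J1: M1 done=36, M2 done=58
  J6: M1 done=48, M2 done=65
  J4: M1 done=61, M2 done=70
= Sequence: J3 → J2 → J5 → J1 → J6 → J4, Makespan: 70


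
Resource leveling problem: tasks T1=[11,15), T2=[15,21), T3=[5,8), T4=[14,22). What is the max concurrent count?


Check each time point for overlaps:
  t=14: 2 tasks active (T1, T4)
Max concurrent = 2


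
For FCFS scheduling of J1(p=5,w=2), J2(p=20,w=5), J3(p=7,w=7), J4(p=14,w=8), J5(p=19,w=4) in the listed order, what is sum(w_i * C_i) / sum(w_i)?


Completion times:
  J1: C=5, w×C=2×5=10
  J2: C=25, w×C=5×25=125
  J3: C=32, w×C=7×32=224
  J4: C=46, w×C=8×46=368
  J5: C=65, w×C=4×65=260
Sum w×C = 987
Sum w = 26
Weighted avg = 987/26
= 37.96


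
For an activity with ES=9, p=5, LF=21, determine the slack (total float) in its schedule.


EF = ES + duration = 9 + 5 = 14
LS = LF - duration = 21 - 5 = 16
Total Float = LF - EF = 21 - 14
(or LS - ES = 16 - 9)
= 7
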